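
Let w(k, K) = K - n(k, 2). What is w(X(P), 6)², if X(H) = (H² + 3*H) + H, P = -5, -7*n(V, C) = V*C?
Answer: 2704/49 ≈ 55.184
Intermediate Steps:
n(V, C) = -C*V/7 (n(V, C) = -V*C/7 = -C*V/7)
X(H) = H² + 4*H
w(k, K) = K + 2*k/7 (w(k, K) = K - (-1)*2*k/7 = K - (-2)*k/7 = K + 2*k/7)
w(X(P), 6)² = (6 + 2*(-5*(4 - 5))/7)² = (6 + 2*(-5*(-1))/7)² = (6 + (2/7)*5)² = (6 + 10/7)² = (52/7)² = 2704/49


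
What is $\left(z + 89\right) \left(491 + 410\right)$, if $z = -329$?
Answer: $-216240$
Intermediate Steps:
$\left(z + 89\right) \left(491 + 410\right) = \left(-329 + 89\right) \left(491 + 410\right) = \left(-240\right) 901 = -216240$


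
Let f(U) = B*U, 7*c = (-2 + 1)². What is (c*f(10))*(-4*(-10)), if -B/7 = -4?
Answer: 1600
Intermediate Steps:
B = 28 (B = -7*(-4) = 28)
c = ⅐ (c = (-2 + 1)²/7 = (⅐)*(-1)² = (⅐)*1 = ⅐ ≈ 0.14286)
f(U) = 28*U
(c*f(10))*(-4*(-10)) = ((28*10)/7)*(-4*(-10)) = ((⅐)*280)*40 = 40*40 = 1600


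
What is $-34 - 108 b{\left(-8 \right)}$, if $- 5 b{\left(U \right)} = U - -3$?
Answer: $-142$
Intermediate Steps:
$b{\left(U \right)} = - \frac{3}{5} - \frac{U}{5}$ ($b{\left(U \right)} = - \frac{U - -3}{5} = - \frac{U + 3}{5} = - \frac{3 + U}{5} = - \frac{3}{5} - \frac{U}{5}$)
$-34 - 108 b{\left(-8 \right)} = -34 - 108 \left(- \frac{3}{5} - - \frac{8}{5}\right) = -34 - 108 \left(- \frac{3}{5} + \frac{8}{5}\right) = -34 - 108 = -142$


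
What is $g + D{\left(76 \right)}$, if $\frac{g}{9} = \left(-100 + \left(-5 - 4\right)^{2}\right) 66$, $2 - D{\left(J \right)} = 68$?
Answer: $-11352$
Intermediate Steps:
$D{\left(J \right)} = -66$ ($D{\left(J \right)} = 2 - 68 = -66$)
$g = -11286$ ($g = 9 \left(-100 + \left(-5 - 4\right)^{2}\right) 66 = 9 \left(-100 + \left(-9\right)^{2}\right) 66 = 9 \left(-100 + 81\right) 66 = 9 \left(\left(-19\right) 66\right) = 9 \left(-1254\right) = -11286$)
$g + D{\left(76 \right)} = -11286 - 66 = -11352$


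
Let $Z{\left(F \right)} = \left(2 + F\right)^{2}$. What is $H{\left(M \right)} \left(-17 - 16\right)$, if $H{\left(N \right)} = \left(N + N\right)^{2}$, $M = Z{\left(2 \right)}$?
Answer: $-33792$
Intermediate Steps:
$M = 16$ ($M = \left(2 + 2\right)^{2} = 4^{2} = 16$)
$H{\left(N \right)} = 4 N^{2}$ ($H{\left(N \right)} = \left(2 N\right)^{2} = 4 N^{2}$)
$H{\left(M \right)} \left(-17 - 16\right) = 4 \cdot 16^{2} \left(-17 - 16\right) = 4 \cdot 256 \left(-33\right) = 1024 \left(-33\right) = -33792$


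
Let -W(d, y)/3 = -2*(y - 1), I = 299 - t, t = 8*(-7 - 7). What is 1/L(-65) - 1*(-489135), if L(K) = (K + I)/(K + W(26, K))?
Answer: 169240249/346 ≈ 4.8913e+5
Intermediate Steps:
t = -112 (t = 8*(-14) = -112)
I = 411 (I = 299 - 1*(-112) = 299 + 112 = 411)
W(d, y) = -6 + 6*y (W(d, y) = -(-6)*(y - 1) = -(-6)*(-1 + y) = -3*(2 - 2*y) = -6 + 6*y)
L(K) = (411 + K)/(-6 + 7*K) (L(K) = (K + 411)/(K + (-6 + 6*K)) = (411 + K)/(-6 + 7*K))
1/L(-65) - 1*(-489135) = 1/((411 - 65)/(-6 + 7*(-65))) - 1*(-489135) = 1/(346/(-6 - 455)) + 489135 = 1/(346/(-461)) + 489135 = 1/(-1/461*346) + 489135 = 1/(-346/461) + 489135 = -461/346 + 489135 = 169240249/346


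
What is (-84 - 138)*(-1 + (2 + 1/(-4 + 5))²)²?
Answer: -14208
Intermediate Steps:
(-84 - 138)*(-1 + (2 + 1/(-4 + 5))²)² = -222*(-1 + (2 + 1/1)²)² = -222*(-1 + (2 + 1)²)² = -222*(-1 + 3²)² = -222*(-1 + 9)² = -222*8² = -222*64 = -14208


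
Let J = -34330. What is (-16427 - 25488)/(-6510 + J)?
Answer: 8383/8168 ≈ 1.0263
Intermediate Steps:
(-16427 - 25488)/(-6510 + J) = (-16427 - 25488)/(-6510 - 34330) = -41915/(-40840) = -41915*(-1/40840) = 8383/8168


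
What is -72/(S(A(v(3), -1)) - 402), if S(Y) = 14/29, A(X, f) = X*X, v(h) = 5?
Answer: 522/2911 ≈ 0.17932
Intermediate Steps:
A(X, f) = X**2
S(Y) = 14/29 (S(Y) = 14*(1/29) = 14/29)
-72/(S(A(v(3), -1)) - 402) = -72/(14/29 - 402) = -72/(-11644/29) = -29/11644*(-72) = 522/2911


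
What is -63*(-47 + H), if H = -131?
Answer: 11214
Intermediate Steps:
-63*(-47 + H) = -63*(-47 - 131) = -63*(-178) = 11214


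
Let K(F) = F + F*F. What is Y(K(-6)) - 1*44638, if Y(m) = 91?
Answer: -44547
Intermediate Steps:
K(F) = F + F²
Y(K(-6)) - 1*44638 = 91 - 1*44638 = 91 - 44638 = -44547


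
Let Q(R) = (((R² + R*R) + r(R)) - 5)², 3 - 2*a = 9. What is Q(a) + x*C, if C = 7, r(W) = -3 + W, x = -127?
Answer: -840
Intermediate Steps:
a = -3 (a = 3/2 - ½*9 = 3/2 - 9/2 = -3)
Q(R) = (-8 + R + 2*R²)² (Q(R) = (((R² + R*R) + (-3 + R)) - 5)² = (((R² + R²) + (-3 + R)) - 5)² = ((2*R² + (-3 + R)) - 5)² = ((-3 + R + 2*R²) - 5)² = (-8 + R + 2*R²)²)
Q(a) + x*C = (-8 - 3 + 2*(-3)²)² - 127*7 = (-8 - 3 + 2*9)² - 889 = (-8 - 3 + 18)² - 889 = 7² - 889 = 49 - 889 = -840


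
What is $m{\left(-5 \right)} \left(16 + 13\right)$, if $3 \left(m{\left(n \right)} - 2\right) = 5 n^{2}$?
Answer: $\frac{3799}{3} \approx 1266.3$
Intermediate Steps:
$m{\left(n \right)} = 2 + \frac{5 n^{2}}{3}$
$m{\left(-5 \right)} \left(16 + 13\right) = \left(2 + \frac{5 \left(-5\right)^{2}}{3}\right) \left(16 + 13\right) = \left(2 + \frac{5}{3} \cdot 25\right) 29 = \left(2 + \frac{125}{3}\right) 29 = \frac{131}{3} \cdot 29 = \frac{3799}{3}$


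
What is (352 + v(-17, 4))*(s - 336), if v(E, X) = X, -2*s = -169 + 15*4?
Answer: -100214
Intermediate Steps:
s = 109/2 (s = -(-169 + 15*4)/2 = -(-169 + 60)/2 = -½*(-109) = 109/2 ≈ 54.500)
(352 + v(-17, 4))*(s - 336) = (352 + 4)*(109/2 - 336) = 356*(-563/2) = -100214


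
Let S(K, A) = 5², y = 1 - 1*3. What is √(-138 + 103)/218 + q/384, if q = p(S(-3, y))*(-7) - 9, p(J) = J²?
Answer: -137/12 + I*√35/218 ≈ -11.417 + 0.027138*I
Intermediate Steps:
y = -2 (y = 1 - 3 = -2)
S(K, A) = 25
q = -4384 (q = 25²*(-7) - 9 = 625*(-7) - 9 = -4375 - 9 = -4384)
√(-138 + 103)/218 + q/384 = √(-138 + 103)/218 - 4384/384 = √(-35)*(1/218) - 4384*1/384 = (I*√35)*(1/218) - 137/12 = I*√35/218 - 137/12 = -137/12 + I*√35/218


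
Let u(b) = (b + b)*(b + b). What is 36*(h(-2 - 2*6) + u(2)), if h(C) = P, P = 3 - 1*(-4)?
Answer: 828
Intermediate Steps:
u(b) = 4*b² (u(b) = (2*b)*(2*b) = 4*b²)
P = 7 (P = 3 + 4 = 7)
h(C) = 7
36*(h(-2 - 2*6) + u(2)) = 36*(7 + 4*2²) = 36*(7 + 4*4) = 36*(7 + 16) = 36*23 = 828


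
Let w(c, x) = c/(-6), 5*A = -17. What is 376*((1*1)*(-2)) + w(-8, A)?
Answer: -2252/3 ≈ -750.67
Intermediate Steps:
A = -17/5 (A = (1/5)*(-17) = -17/5 ≈ -3.4000)
w(c, x) = -c/6 (w(c, x) = c*(-1/6) = -c/6)
376*((1*1)*(-2)) + w(-8, A) = 376*((1*1)*(-2)) - 1/6*(-8) = 376*(1*(-2)) + 4/3 = 376*(-2) + 4/3 = -752 + 4/3 = -2252/3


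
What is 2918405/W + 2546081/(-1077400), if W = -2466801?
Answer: -9424964703881/2657731397400 ≈ -3.5462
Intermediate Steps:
2918405/W + 2546081/(-1077400) = 2918405/(-2466801) + 2546081/(-1077400) = 2918405*(-1/2466801) + 2546081*(-1/1077400) = -2918405/2466801 - 2546081/1077400 = -9424964703881/2657731397400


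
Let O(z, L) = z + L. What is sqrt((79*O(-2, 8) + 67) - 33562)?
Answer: 3*I*sqrt(3669) ≈ 181.72*I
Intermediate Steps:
O(z, L) = L + z
sqrt((79*O(-2, 8) + 67) - 33562) = sqrt((79*(8 - 2) + 67) - 33562) = sqrt((79*6 + 67) - 33562) = sqrt((474 + 67) - 33562) = sqrt(541 - 33562) = sqrt(-33021) = 3*I*sqrt(3669)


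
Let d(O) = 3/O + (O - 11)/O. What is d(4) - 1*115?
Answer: -116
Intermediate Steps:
d(O) = 3/O + (-11 + O)/O
d(4) - 1*115 = (-8 + 4)/4 - 1*115 = (¼)*(-4) - 115 = -1 - 115 = -116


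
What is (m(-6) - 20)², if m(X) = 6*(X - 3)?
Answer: 5476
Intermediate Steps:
m(X) = -18 + 6*X (m(X) = 6*(-3 + X) = -18 + 6*X)
(m(-6) - 20)² = ((-18 + 6*(-6)) - 20)² = ((-18 - 36) - 20)² = (-54 - 20)² = (-74)² = 5476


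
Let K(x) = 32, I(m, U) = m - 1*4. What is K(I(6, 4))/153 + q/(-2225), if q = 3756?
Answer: -503468/340425 ≈ -1.4789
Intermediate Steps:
I(m, U) = -4 + m (I(m, U) = m - 4 = -4 + m)
K(I(6, 4))/153 + q/(-2225) = 32/153 + 3756/(-2225) = 32*(1/153) + 3756*(-1/2225) = 32/153 - 3756/2225 = -503468/340425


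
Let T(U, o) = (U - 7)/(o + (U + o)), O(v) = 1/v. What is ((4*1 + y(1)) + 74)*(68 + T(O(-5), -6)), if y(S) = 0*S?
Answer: 326352/61 ≈ 5350.0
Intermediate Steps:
y(S) = 0
T(U, o) = (-7 + U)/(U + 2*o)
((4*1 + y(1)) + 74)*(68 + T(O(-5), -6)) = ((4*1 + 0) + 74)*(68 + (-7 + 1/(-5))/(1/(-5) + 2*(-6))) = ((4 + 0) + 74)*(68 + (-7 - ⅕)/(-⅕ - 12)) = (4 + 74)*(68 - 36/5/(-61/5)) = 78*(68 - 5/61*(-36/5)) = 78*(68 + 36/61) = 78*(4184/61) = 326352/61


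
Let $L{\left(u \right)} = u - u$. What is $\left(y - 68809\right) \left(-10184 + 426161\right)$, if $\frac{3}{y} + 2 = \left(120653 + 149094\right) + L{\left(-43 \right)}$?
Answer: $- \frac{2573633573235618}{89915} \approx -2.8623 \cdot 10^{10}$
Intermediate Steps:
$L{\left(u \right)} = 0$
$y = \frac{1}{89915}$ ($y = \frac{3}{-2 + \left(\left(120653 + 149094\right) + 0\right)} = \frac{3}{-2 + \left(269747 + 0\right)} = \frac{3}{-2 + 269747} = \frac{3}{269745} = 3 \cdot \frac{1}{269745} = \frac{1}{89915} \approx 1.1122 \cdot 10^{-5}$)
$\left(y - 68809\right) \left(-10184 + 426161\right) = \left(\frac{1}{89915} - 68809\right) \left(-10184 + 426161\right) = \left(- \frac{6186961234}{89915}\right) 415977 = - \frac{2573633573235618}{89915}$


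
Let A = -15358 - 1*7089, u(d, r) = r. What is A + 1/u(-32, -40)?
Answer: -897881/40 ≈ -22447.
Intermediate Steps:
A = -22447 (A = -15358 - 7089 = -22447)
A + 1/u(-32, -40) = -22447 + 1/(-40) = -22447 - 1/40 = -897881/40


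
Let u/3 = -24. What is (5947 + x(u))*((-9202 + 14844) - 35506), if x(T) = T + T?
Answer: -173300792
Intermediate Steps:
u = -72 (u = 3*(-24) = -72)
x(T) = 2*T
(5947 + x(u))*((-9202 + 14844) - 35506) = (5947 + 2*(-72))*((-9202 + 14844) - 35506) = (5947 - 144)*(5642 - 35506) = 5803*(-29864) = -173300792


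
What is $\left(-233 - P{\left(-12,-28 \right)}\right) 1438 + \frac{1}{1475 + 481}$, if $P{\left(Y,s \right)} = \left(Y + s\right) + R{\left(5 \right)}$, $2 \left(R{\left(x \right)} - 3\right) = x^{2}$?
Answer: $- \frac{586453787}{1956} \approx -2.9982 \cdot 10^{5}$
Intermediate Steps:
$R{\left(x \right)} = 3 + \frac{x^{2}}{2}$
$P{\left(Y,s \right)} = \frac{31}{2} + Y + s$ ($P{\left(Y,s \right)} = \left(Y + s\right) + \left(3 + \frac{5^{2}}{2}\right) = \left(Y + s\right) + \left(3 + \frac{1}{2} \cdot 25\right) = \left(Y + s\right) + \left(3 + \frac{25}{2}\right) = \left(Y + s\right) + \frac{31}{2} = \frac{31}{2} + Y + s$)
$\left(-233 - P{\left(-12,-28 \right)}\right) 1438 + \frac{1}{1475 + 481} = \left(-233 - \left(\frac{31}{2} - 12 - 28\right)\right) 1438 + \frac{1}{1475 + 481} = \left(-233 - - \frac{49}{2}\right) 1438 + \frac{1}{1956} = \left(-233 + \frac{49}{2}\right) 1438 + \frac{1}{1956} = \left(- \frac{417}{2}\right) 1438 + \frac{1}{1956} = -299823 + \frac{1}{1956} = - \frac{586453787}{1956}$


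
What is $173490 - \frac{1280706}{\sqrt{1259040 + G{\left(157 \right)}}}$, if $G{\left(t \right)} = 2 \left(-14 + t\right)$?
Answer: $173490 - \frac{640353 \sqrt{1259326}}{629663} \approx 1.7235 \cdot 10^{5}$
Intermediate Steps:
$G{\left(t \right)} = -28 + 2 t$
$173490 - \frac{1280706}{\sqrt{1259040 + G{\left(157 \right)}}} = 173490 - \frac{1280706}{\sqrt{1259040 + \left(-28 + 2 \cdot 157\right)}} = 173490 - \frac{1280706}{\sqrt{1259040 + \left(-28 + 314\right)}} = 173490 - \frac{1280706}{\sqrt{1259040 + 286}} = 173490 - \frac{1280706}{\sqrt{1259326}} = 173490 - 1280706 \frac{\sqrt{1259326}}{1259326} = 173490 - \frac{640353 \sqrt{1259326}}{629663}$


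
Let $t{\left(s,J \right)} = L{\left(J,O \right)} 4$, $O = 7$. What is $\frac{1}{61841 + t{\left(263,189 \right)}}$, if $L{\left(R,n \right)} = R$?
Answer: $\frac{1}{62597} \approx 1.5975 \cdot 10^{-5}$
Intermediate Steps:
$t{\left(s,J \right)} = 4 J$ ($t{\left(s,J \right)} = J 4 = 4 J$)
$\frac{1}{61841 + t{\left(263,189 \right)}} = \frac{1}{61841 + 4 \cdot 189} = \frac{1}{61841 + 756} = \frac{1}{62597}$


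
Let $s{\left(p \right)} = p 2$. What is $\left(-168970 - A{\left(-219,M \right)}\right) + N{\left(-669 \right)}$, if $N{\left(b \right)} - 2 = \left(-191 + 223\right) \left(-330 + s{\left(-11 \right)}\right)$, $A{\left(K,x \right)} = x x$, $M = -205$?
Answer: $-222257$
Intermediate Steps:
$A{\left(K,x \right)} = x^{2}$
$s{\left(p \right)} = 2 p$
$N{\left(b \right)} = -11262$ ($N{\left(b \right)} = 2 + \left(-191 + 223\right) \left(-330 + 2 \left(-11\right)\right) = 2 + 32 \left(-330 - 22\right) = 2 + 32 \left(-352\right) = 2 - 11264 = -11262$)
$\left(-168970 - A{\left(-219,M \right)}\right) + N{\left(-669 \right)} = \left(-168970 - \left(-205\right)^{2}\right) - 11262 = \left(-168970 - 42025\right) - 11262 = -210995 - 11262 = -222257$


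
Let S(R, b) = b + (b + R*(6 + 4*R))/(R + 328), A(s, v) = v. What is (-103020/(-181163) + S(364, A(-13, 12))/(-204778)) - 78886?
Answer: -72326540007226305/916855435546 ≈ -78885.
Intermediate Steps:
S(R, b) = b + (b + R*(6 + 4*R))/(328 + R)
(-103020/(-181163) + S(364, A(-13, 12))/(-204778)) - 78886 = (-103020/(-181163) + ((4*364² + 6*364 + 329*12 + 364*12)/(328 + 364))/(-204778)) - 78886 = (-103020*(-1/181163) + ((4*132496 + 2184 + 3948 + 4368)/692)*(-1/204778)) - 78886 = (103020/181163 + ((529984 + 2184 + 3948 + 4368)/692)*(-1/204778)) - 78886 = (103020/181163 + ((1/692)*540484)*(-1/204778)) - 78886 = (103020/181163 + (135121/173)*(-1/204778)) - 78886 = (103020/181163 - 19303/5060942) - 78886 = 517881255451/916855435546 - 78886 = -72326540007226305/916855435546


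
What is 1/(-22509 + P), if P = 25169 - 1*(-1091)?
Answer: 1/3751 ≈ 0.00026660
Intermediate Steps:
P = 26260 (P = 25169 + 1091 = 26260)
1/(-22509 + P) = 1/(-22509 + 26260) = 1/3751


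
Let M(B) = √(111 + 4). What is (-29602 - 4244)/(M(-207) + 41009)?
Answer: -10057903/12186507 + 5641*√115/280289661 ≈ -0.82512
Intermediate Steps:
M(B) = √115
(-29602 - 4244)/(M(-207) + 41009) = (-29602 - 4244)/(√115 + 41009) = -33846/(41009 + √115)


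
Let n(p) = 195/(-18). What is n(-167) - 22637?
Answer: -135887/6 ≈ -22648.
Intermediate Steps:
n(p) = -65/6 (n(p) = 195*(-1/18) = -65/6)
n(-167) - 22637 = -65/6 - 22637 = -135887/6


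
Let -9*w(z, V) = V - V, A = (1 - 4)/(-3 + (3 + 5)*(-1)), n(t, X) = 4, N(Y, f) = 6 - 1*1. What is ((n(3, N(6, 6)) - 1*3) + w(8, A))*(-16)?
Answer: -16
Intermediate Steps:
N(Y, f) = 5 (N(Y, f) = 6 - 1 = 5)
A = 3/11 (A = -3/(-3 + 8*(-1)) = -3/(-3 - 8) = -3/(-11) = -3*(-1/11) = 3/11 ≈ 0.27273)
w(z, V) = 0 (w(z, V) = -(V - V)/9 = -⅑*0 = 0)
((n(3, N(6, 6)) - 1*3) + w(8, A))*(-16) = ((4 - 1*3) + 0)*(-16) = ((4 - 3) + 0)*(-16) = (1 + 0)*(-16) = 1*(-16) = -16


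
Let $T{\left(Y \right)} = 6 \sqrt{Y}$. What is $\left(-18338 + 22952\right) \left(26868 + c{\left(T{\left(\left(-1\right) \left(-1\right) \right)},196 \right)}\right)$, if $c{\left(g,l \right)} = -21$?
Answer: $123872058$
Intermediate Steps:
$\left(-18338 + 22952\right) \left(26868 + c{\left(T{\left(\left(-1\right) \left(-1\right) \right)},196 \right)}\right) = \left(-18338 + 22952\right) \left(26868 - 21\right) = 4614 \cdot 26847 = 123872058$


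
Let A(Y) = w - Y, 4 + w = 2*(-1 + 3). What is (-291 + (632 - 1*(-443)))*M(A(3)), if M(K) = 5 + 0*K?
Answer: 3920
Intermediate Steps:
w = 0 (w = -4 + 2*(-1 + 3) = -4 + 2*2 = -4 + 4 = 0)
A(Y) = -Y (A(Y) = 0 - Y = -Y)
M(K) = 5 (M(K) = 5 + 0 = 5)
(-291 + (632 - 1*(-443)))*M(A(3)) = (-291 + (632 - 1*(-443)))*5 = (-291 + (632 + 443))*5 = (-291 + 1075)*5 = 784*5 = 3920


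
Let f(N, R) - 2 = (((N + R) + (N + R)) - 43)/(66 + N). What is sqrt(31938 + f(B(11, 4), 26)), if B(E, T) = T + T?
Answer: sqrt(174905290)/74 ≈ 178.72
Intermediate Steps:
B(E, T) = 2*T
f(N, R) = 2 + (-43 + 2*N + 2*R)/(66 + N) (f(N, R) = 2 + (((N + R) + (N + R)) - 43)/(66 + N) = 2 + ((2*N + 2*R) - 43)/(66 + N) = 2 + (-43 + 2*N + 2*R)/(66 + N))
sqrt(31938 + f(B(11, 4), 26)) = sqrt(31938 + (89 + 2*26 + 4*(2*4))/(66 + 2*4)) = sqrt(31938 + (89 + 52 + 4*8)/(66 + 8)) = sqrt(31938 + (89 + 52 + 32)/74) = sqrt(31938 + (1/74)*173) = sqrt(31938 + 173/74) = sqrt(2363585/74) = sqrt(174905290)/74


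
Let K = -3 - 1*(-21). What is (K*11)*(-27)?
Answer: -5346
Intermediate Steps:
K = 18 (K = -3 + 21 = 18)
(K*11)*(-27) = (18*11)*(-27) = 198*(-27) = -5346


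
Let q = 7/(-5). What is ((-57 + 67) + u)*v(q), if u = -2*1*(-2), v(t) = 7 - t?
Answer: 588/5 ≈ 117.60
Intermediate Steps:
q = -7/5 (q = 7*(-⅕) = -7/5 ≈ -1.4000)
u = 4 (u = -2*(-2) = 4)
((-57 + 67) + u)*v(q) = ((-57 + 67) + 4)*(7 - 1*(-7/5)) = (10 + 4)*(7 + 7/5) = 14*(42/5) = 588/5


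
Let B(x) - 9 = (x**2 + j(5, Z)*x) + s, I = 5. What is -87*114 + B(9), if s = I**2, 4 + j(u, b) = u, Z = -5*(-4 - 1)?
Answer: -9794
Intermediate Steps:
Z = 25 (Z = -5*(-5) = 25)
j(u, b) = -4 + u
s = 25 (s = 5**2 = 25)
B(x) = 34 + x + x**2 (B(x) = 9 + ((x**2 + (-4 + 5)*x) + 25) = 9 + ((x**2 + 1*x) + 25) = 9 + ((x**2 + x) + 25) = 9 + ((x + x**2) + 25) = 9 + (25 + x + x**2) = 34 + x + x**2)
-87*114 + B(9) = -87*114 + (34 + 9 + 9**2) = -9918 + (34 + 9 + 81) = -9918 + 124 = -9794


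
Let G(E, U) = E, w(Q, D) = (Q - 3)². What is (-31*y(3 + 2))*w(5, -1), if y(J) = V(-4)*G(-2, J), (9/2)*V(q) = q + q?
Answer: -3968/9 ≈ -440.89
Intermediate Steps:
V(q) = 4*q/9 (V(q) = 2*(q + q)/9 = 2*(2*q)/9 = 4*q/9)
w(Q, D) = (-3 + Q)²
y(J) = 32/9 (y(J) = ((4/9)*(-4))*(-2) = -16/9*(-2) = 32/9)
(-31*y(3 + 2))*w(5, -1) = (-31*32/9)*(-3 + 5)² = -992/9*2² = -992/9*4 = -3968/9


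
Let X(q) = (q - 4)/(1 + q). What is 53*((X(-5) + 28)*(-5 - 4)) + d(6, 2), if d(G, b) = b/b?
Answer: -57713/4 ≈ -14428.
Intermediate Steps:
d(G, b) = 1
X(q) = (-4 + q)/(1 + q)
53*((X(-5) + 28)*(-5 - 4)) + d(6, 2) = 53*(((-4 - 5)/(1 - 5) + 28)*(-5 - 4)) + 1 = 53*((-9/(-4) + 28)*(-9)) + 1 = 53*((-¼*(-9) + 28)*(-9)) + 1 = 53*((9/4 + 28)*(-9)) + 1 = 53*((121/4)*(-9)) + 1 = 53*(-1089/4) + 1 = -57717/4 + 1 = -57713/4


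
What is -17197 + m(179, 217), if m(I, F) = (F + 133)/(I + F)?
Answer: -3404831/198 ≈ -17196.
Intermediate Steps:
m(I, F) = (133 + F)/(F + I)
-17197 + m(179, 217) = -17197 + (133 + 217)/(217 + 179) = -17197 + 350/396 = -17197 + (1/396)*350 = -17197 + 175/198 = -3404831/198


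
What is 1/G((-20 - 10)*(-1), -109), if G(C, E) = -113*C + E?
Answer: -1/3499 ≈ -0.00028580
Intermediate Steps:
G(C, E) = E - 113*C
1/G((-20 - 10)*(-1), -109) = 1/(-109 - 113*(-20 - 10)*(-1)) = 1/(-109 - (-3390)*(-1)) = 1/(-109 - 113*30) = 1/(-109 - 3390) = 1/(-3499) = -1/3499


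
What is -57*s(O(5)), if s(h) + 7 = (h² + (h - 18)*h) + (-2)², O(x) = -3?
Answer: -3933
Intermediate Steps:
s(h) = -3 + h² + h*(-18 + h) (s(h) = -7 + ((h² + (h - 18)*h) + (-2)²) = -7 + ((h² + (-18 + h)*h) + 4) = -7 + ((h² + h*(-18 + h)) + 4) = -7 + (4 + h² + h*(-18 + h)) = -3 + h² + h*(-18 + h))
-57*s(O(5)) = -57*(-3 - 18*(-3) + 2*(-3)²) = -57*(-3 + 54 + 2*9) = -57*(-3 + 54 + 18) = -57*69 = -3933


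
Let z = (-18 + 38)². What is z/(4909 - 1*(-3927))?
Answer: 100/2209 ≈ 0.045269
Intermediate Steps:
z = 400 (z = 20² = 400)
z/(4909 - 1*(-3927)) = 400/(4909 - 1*(-3927)) = 400/(4909 + 3927) = 400/8836 = 400*(1/8836) = 100/2209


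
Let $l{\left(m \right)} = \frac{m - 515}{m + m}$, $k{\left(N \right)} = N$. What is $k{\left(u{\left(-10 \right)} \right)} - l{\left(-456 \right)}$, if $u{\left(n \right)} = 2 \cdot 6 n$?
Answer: $- \frac{110411}{912} \approx -121.06$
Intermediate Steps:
$u{\left(n \right)} = 12 n$
$l{\left(m \right)} = \frac{-515 + m}{2 m}$
$k{\left(u{\left(-10 \right)} \right)} - l{\left(-456 \right)} = 12 \left(-10\right) - \frac{-515 - 456}{2 \left(-456\right)} = -120 - \frac{1}{2} \left(- \frac{1}{456}\right) \left(-971\right) = -120 - \frac{971}{912} = - \frac{110411}{912}$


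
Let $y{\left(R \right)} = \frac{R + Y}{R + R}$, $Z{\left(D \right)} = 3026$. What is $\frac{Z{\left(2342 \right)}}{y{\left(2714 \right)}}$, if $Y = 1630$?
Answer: $\frac{2053141}{543} \approx 3781.1$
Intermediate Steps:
$y{\left(R \right)} = \frac{1630 + R}{2 R}$ ($y{\left(R \right)} = \frac{R + 1630}{R + R} = \frac{1630 + R}{2 R}$)
$\frac{Z{\left(2342 \right)}}{y{\left(2714 \right)}} = \frac{3026}{\frac{1}{2} \cdot \frac{1}{2714} \left(1630 + 2714\right)} = \frac{3026}{\frac{1}{2} \cdot \frac{1}{2714} \cdot 4344} = \frac{3026}{\frac{1086}{1357}} = 3026 \cdot \frac{1357}{1086} = \frac{2053141}{543}$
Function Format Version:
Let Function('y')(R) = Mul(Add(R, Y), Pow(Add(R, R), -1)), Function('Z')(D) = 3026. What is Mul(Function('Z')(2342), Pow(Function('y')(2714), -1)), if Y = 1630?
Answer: Rational(2053141, 543) ≈ 3781.1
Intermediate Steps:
Function('y')(R) = Mul(Rational(1, 2), Pow(R, -1), Add(1630, R)) (Function('y')(R) = Mul(Add(R, 1630), Pow(Add(R, R), -1)) = Mul(Add(1630, R), Pow(Mul(2, R), -1)) = Mul(Add(1630, R), Mul(Rational(1, 2), Pow(R, -1))) = Mul(Rational(1, 2), Pow(R, -1), Add(1630, R)))
Mul(Function('Z')(2342), Pow(Function('y')(2714), -1)) = Mul(3026, Pow(Mul(Rational(1, 2), Pow(2714, -1), Add(1630, 2714)), -1)) = Mul(3026, Pow(Mul(Rational(1, 2), Rational(1, 2714), 4344), -1)) = Mul(3026, Pow(Rational(1086, 1357), -1)) = Mul(3026, Rational(1357, 1086)) = Rational(2053141, 543)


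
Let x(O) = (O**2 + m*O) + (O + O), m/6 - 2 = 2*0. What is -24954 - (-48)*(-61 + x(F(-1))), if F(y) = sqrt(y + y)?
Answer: -27978 + 672*I*sqrt(2) ≈ -27978.0 + 950.35*I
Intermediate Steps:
F(y) = sqrt(2)*sqrt(y) (F(y) = sqrt(2*y) = sqrt(2)*sqrt(y))
m = 12 (m = 12 + 6*(2*0) = 12 + 6*0 = 12 + 0 = 12)
x(O) = O**2 + 14*O (x(O) = (O**2 + 12*O) + (O + O) = (O**2 + 12*O) + 2*O = O**2 + 14*O)
-24954 - (-48)*(-61 + x(F(-1))) = -24954 - (-48)*(-61 + (sqrt(2)*sqrt(-1))*(14 + sqrt(2)*sqrt(-1))) = -24954 - (-48)*(-61 + (sqrt(2)*I)*(14 + sqrt(2)*I)) = -24954 - (-48)*(-61 + (I*sqrt(2))*(14 + I*sqrt(2))) = -24954 - (-48)*(-61 + I*sqrt(2)*(14 + I*sqrt(2))) = -24954 - (2928 - 48*I*sqrt(2)*(14 + I*sqrt(2))) = -24954 + (-2928 + 48*I*sqrt(2)*(14 + I*sqrt(2))) = -27882 + 48*I*sqrt(2)*(14 + I*sqrt(2))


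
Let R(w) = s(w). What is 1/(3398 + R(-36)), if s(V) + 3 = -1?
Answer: 1/3394 ≈ 0.00029464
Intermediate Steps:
s(V) = -4 (s(V) = -3 - 1 = -4)
R(w) = -4
1/(3398 + R(-36)) = 1/(3398 - 4) = 1/3394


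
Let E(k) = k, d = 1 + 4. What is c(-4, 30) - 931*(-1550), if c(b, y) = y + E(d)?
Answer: 1443085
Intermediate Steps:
d = 5
c(b, y) = 5 + y (c(b, y) = y + 5 = 5 + y)
c(-4, 30) - 931*(-1550) = (5 + 30) - 931*(-1550) = 35 + 1443050 = 1443085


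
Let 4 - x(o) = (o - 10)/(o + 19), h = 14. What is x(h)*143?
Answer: 1664/3 ≈ 554.67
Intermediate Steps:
x(o) = 4 - (-10 + o)/(19 + o) (x(o) = 4 - (o - 10)/(o + 19) = 4 - (-10 + o)/(19 + o))
x(h)*143 = ((86 + 3*14)/(19 + 14))*143 = ((86 + 42)/33)*143 = ((1/33)*128)*143 = (128/33)*143 = 1664/3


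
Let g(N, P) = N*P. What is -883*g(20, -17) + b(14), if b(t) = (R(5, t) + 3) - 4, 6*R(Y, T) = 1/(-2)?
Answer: 3602627/12 ≈ 3.0022e+5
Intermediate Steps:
R(Y, T) = -1/12 (R(Y, T) = (⅙)/(-2) = (⅙)*(-½) = -1/12)
b(t) = -13/12 (b(t) = (-1/12 + 3) - 4 = 35/12 - 4 = -13/12)
-883*g(20, -17) + b(14) = -17660*(-17) - 13/12 = -883*(-340) - 13/12 = 300220 - 13/12 = 3602627/12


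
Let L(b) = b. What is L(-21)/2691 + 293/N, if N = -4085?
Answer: -291416/3664245 ≈ -0.079530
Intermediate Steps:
L(-21)/2691 + 293/N = -21/2691 + 293/(-4085) = -21*1/2691 + 293*(-1/4085) = -7/897 - 293/4085 = -291416/3664245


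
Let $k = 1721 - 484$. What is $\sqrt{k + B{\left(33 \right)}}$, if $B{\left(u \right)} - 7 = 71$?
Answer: $\sqrt{1315} \approx 36.263$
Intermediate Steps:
$k = 1237$
$B{\left(u \right)} = 78$ ($B{\left(u \right)} = 7 + 71 = 78$)
$\sqrt{k + B{\left(33 \right)}} = \sqrt{1237 + 78} = \sqrt{1315}$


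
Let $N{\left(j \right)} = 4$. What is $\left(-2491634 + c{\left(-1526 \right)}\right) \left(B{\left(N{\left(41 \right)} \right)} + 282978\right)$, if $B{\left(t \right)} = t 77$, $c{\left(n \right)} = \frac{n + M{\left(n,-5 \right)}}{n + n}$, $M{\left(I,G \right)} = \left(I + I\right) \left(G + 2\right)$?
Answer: $-705845737539$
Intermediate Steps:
$M{\left(I,G \right)} = 2 I \left(2 + G\right)$
$c{\left(n \right)} = - \frac{5}{2}$ ($c{\left(n \right)} = \frac{n + 2 n \left(2 - 5\right)}{n + n} = \frac{n + 2 n \left(-3\right)}{2 n} = \left(n - 6 n\right) \frac{1}{2 n} = - 5 n \frac{1}{2 n} = - \frac{5}{2}$)
$B{\left(t \right)} = 77 t$
$\left(-2491634 + c{\left(-1526 \right)}\right) \left(B{\left(N{\left(41 \right)} \right)} + 282978\right) = \left(-2491634 - \frac{5}{2}\right) \left(77 \cdot 4 + 282978\right) = - \frac{4983273 \left(308 + 282978\right)}{2} = \left(- \frac{4983273}{2}\right) 283286 = -705845737539$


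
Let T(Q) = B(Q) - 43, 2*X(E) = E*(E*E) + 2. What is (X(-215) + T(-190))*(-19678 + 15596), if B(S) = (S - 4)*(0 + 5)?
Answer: 20288354359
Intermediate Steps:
B(S) = -20 + 5*S (B(S) = (-4 + S)*5 = -20 + 5*S)
X(E) = 1 + E³/2 (X(E) = (E*(E*E) + 2)/2 = (E*E² + 2)/2 = (E³ + 2)/2 = (2 + E³)/2 = 1 + E³/2)
T(Q) = -63 + 5*Q (T(Q) = (-20 + 5*Q) - 43 = -63 + 5*Q)
(X(-215) + T(-190))*(-19678 + 15596) = ((1 + (½)*(-215)³) + (-63 + 5*(-190)))*(-19678 + 15596) = ((1 + (½)*(-9938375)) + (-63 - 950))*(-4082) = ((1 - 9938375/2) - 1013)*(-4082) = (-9938373/2 - 1013)*(-4082) = -9940399/2*(-4082) = 20288354359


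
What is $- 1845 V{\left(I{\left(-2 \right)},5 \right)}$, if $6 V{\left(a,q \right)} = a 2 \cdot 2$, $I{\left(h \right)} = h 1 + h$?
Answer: $4920$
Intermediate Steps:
$I{\left(h \right)} = 2 h$ ($I{\left(h \right)} = h + h = 2 h$)
$V{\left(a,q \right)} = \frac{2 a}{3}$ ($V{\left(a,q \right)} = \frac{a 2 \cdot 2}{6} = \frac{2 a 2}{6} = \frac{4 a}{6} = \frac{2 a}{3}$)
$- 1845 V{\left(I{\left(-2 \right)},5 \right)} = - 1845 \frac{2 \cdot 2 \left(-2\right)}{3} = - 1845 \cdot \frac{2}{3} \left(-4\right) = \left(-1845\right) \left(- \frac{8}{3}\right) = 4920$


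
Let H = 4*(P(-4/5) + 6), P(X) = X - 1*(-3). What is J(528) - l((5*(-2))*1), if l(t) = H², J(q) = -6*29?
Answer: -31246/25 ≈ -1249.8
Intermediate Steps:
P(X) = 3 + X (P(X) = X + 3 = 3 + X)
J(q) = -174
H = 164/5 (H = 4*((3 - 4/5) + 6) = 4*((3 - 4*⅕) + 6) = 4*((3 - ⅘) + 6) = 4*(11/5 + 6) = 4*(41/5) = 164/5 ≈ 32.800)
l(t) = 26896/25 (l(t) = (164/5)² = 26896/25)
J(528) - l((5*(-2))*1) = -174 - 1*26896/25 = -174 - 26896/25 = -31246/25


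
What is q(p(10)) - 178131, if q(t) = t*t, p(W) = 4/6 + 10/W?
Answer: -1603154/9 ≈ -1.7813e+5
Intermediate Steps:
p(W) = ⅔ + 10/W (p(W) = 4*(⅙) + 10/W = ⅔ + 10/W)
q(t) = t²
q(p(10)) - 178131 = (⅔ + 10/10)² - 178131 = (⅔ + 10*(⅒))² - 178131 = (⅔ + 1)² - 178131 = (5/3)² - 178131 = 25/9 - 178131 = -1603154/9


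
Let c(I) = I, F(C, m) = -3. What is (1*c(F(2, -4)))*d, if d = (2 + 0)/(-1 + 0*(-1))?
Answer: 6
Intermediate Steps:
d = -2 (d = 2/(-1 + 0) = 2/(-1) = 2*(-1) = -2)
(1*c(F(2, -4)))*d = (1*(-3))*(-2) = -3*(-2) = 6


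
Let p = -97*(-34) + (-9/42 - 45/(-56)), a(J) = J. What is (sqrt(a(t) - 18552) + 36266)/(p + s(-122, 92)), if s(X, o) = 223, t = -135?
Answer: 2030896/197209 + 56*I*sqrt(18687)/197209 ≈ 10.298 + 0.038818*I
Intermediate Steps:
p = 184721/56 (p = 3298 + (-9*1/42 - 45*(-1/56)) = 3298 + (-3/14 + 45/56) = 3298 + 33/56 = 184721/56 ≈ 3298.6)
(sqrt(a(t) - 18552) + 36266)/(p + s(-122, 92)) = (sqrt(-135 - 18552) + 36266)/(184721/56 + 223) = (sqrt(-18687) + 36266)/(197209/56) = (I*sqrt(18687) + 36266)*(56/197209) = (36266 + I*sqrt(18687))*(56/197209) = 2030896/197209 + 56*I*sqrt(18687)/197209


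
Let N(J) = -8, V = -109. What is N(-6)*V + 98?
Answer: 970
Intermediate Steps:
N(-6)*V + 98 = -8*(-109) + 98 = 872 + 98 = 970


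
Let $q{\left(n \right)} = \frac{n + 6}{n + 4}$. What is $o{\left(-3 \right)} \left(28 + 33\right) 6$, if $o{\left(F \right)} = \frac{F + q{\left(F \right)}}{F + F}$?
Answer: $0$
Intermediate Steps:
$q{\left(n \right)} = \frac{6 + n}{4 + n}$
$o{\left(F \right)} = \frac{F + \frac{6 + F}{4 + F}}{2 F}$ ($o{\left(F \right)} = \frac{F + \frac{6 + F}{4 + F}}{F + F} = \frac{F + \frac{6 + F}{4 + F}}{2 F}$)
$o{\left(-3 \right)} \left(28 + 33\right) 6 = \frac{6 - 3 - 3 \left(4 - 3\right)}{2 \left(-3\right) \left(4 - 3\right)} \left(28 + 33\right) 6 = \frac{1}{2} \left(- \frac{1}{3}\right) 1^{-1} \left(6 - 3 - 3\right) 61 \cdot 6 = \frac{1}{2} \left(- \frac{1}{3}\right) 1 \left(6 - 3 - 3\right) 366 = \frac{1}{2} \left(- \frac{1}{3}\right) 1 \cdot 0 \cdot 366 = 0 \cdot 366 = 0$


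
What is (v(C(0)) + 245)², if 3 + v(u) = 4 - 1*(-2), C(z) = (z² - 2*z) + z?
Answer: 61504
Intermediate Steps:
C(z) = z² - z
v(u) = 3 (v(u) = -3 + (4 - 1*(-2)) = -3 + (4 + 2) = -3 + 6 = 3)
(v(C(0)) + 245)² = (3 + 245)² = 248² = 61504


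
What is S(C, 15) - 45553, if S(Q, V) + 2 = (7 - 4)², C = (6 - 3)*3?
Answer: -45546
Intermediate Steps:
C = 9 (C = 3*3 = 9)
S(Q, V) = 7 (S(Q, V) = -2 + (7 - 4)² = -2 + 3² = -2 + 9 = 7)
S(C, 15) - 45553 = 7 - 45553 = -45546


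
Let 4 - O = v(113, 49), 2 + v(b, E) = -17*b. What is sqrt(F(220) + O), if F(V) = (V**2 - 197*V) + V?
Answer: sqrt(7207) ≈ 84.894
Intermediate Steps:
F(V) = V**2 - 196*V
v(b, E) = -2 - 17*b
O = 1927 (O = 4 - (-2 - 17*113) = 4 - (-2 - 1921) = 4 - 1*(-1923) = 4 + 1923 = 1927)
sqrt(F(220) + O) = sqrt(220*(-196 + 220) + 1927) = sqrt(220*24 + 1927) = sqrt(5280 + 1927) = sqrt(7207)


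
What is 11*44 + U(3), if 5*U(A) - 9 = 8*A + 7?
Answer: 492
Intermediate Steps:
U(A) = 16/5 + 8*A/5 (U(A) = 9/5 + (8*A + 7)/5 = 9/5 + (7 + 8*A)/5 = 9/5 + (7/5 + 8*A/5) = 16/5 + 8*A/5)
11*44 + U(3) = 11*44 + (16/5 + (8/5)*3) = 484 + (16/5 + 24/5) = 484 + 8 = 492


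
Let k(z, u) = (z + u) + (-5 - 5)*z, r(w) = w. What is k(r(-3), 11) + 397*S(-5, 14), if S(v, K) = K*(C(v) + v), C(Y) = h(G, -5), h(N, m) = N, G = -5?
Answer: -55542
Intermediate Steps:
C(Y) = -5
S(v, K) = K*(-5 + v)
k(z, u) = u - 9*z (k(z, u) = (u + z) - 10*z = u - 9*z)
k(r(-3), 11) + 397*S(-5, 14) = (11 - 9*(-3)) + 397*(14*(-5 - 5)) = (11 + 27) + 397*(14*(-10)) = 38 + 397*(-140) = 38 - 55580 = -55542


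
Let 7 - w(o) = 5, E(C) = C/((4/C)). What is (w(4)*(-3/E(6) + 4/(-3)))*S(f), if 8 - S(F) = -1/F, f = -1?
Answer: -70/3 ≈ -23.333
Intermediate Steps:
E(C) = C²/4 (E(C) = C*(C/4) = C²/4)
w(o) = 2 (w(o) = 7 - 1*5 = 7 - 5 = 2)
S(F) = 8 + 1/F (S(F) = 8 - (-1)/F = 8 + 1/F)
(w(4)*(-3/E(6) + 4/(-3)))*S(f) = (2*(-3/((¼)*6²) + 4/(-3)))*(8 + 1/(-1)) = (2*(-3/((¼)*36) + 4*(-⅓)))*(8 - 1) = (2*(-3/9 - 4/3))*7 = (2*(-3*⅑ - 4/3))*7 = (2*(-⅓ - 4/3))*7 = (2*(-5/3))*7 = -10/3*7 = -70/3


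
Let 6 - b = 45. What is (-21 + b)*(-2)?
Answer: 120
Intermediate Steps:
b = -39 (b = 6 - 1*45 = 6 - 45 = -39)
(-21 + b)*(-2) = (-21 - 39)*(-2) = -60*(-2) = 120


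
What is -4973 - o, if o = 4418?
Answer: -9391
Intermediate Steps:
-4973 - o = -4973 - 1*4418 = -4973 - 4418 = -9391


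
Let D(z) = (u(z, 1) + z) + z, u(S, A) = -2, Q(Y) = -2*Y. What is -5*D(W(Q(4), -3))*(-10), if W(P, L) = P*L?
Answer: 2300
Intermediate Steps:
W(P, L) = L*P
D(z) = -2 + 2*z (D(z) = (-2 + z) + z = -2 + 2*z)
-5*D(W(Q(4), -3))*(-10) = -5*(-2 + 2*(-(-6)*4))*(-10) = -5*(-2 + 2*(-3*(-8)))*(-10) = -5*(-2 + 2*24)*(-10) = -5*(-2 + 48)*(-10) = -5*46*(-10) = -230*(-10) = 2300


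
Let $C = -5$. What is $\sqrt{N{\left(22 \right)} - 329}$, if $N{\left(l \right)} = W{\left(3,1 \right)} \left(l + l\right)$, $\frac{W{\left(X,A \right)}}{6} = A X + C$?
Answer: $i \sqrt{857} \approx 29.275 i$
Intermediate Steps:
$W{\left(X,A \right)} = -30 + 6 A X$ ($W{\left(X,A \right)} = 6 \left(A X - 5\right) = 6 \left(-5 + A X\right) = -30 + 6 A X$)
$N{\left(l \right)} = - 24 l$ ($N{\left(l \right)} = \left(-30 + 6 \cdot 1 \cdot 3\right) \left(l + l\right) = \left(-30 + 18\right) 2 l = - 12 \cdot 2 l = - 24 l$)
$\sqrt{N{\left(22 \right)} - 329} = \sqrt{\left(-24\right) 22 - 329} = \sqrt{-528 - 329} = \sqrt{-857} = i \sqrt{857}$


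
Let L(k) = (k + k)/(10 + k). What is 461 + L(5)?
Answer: 1385/3 ≈ 461.67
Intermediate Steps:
L(k) = 2*k/(10 + k) (L(k) = (2*k)/(10 + k) = 2*k/(10 + k))
461 + L(5) = 461 + 2*5/(10 + 5) = 461 + 2*5/15 = 461 + 2*5*(1/15) = 461 + ⅔ = 1385/3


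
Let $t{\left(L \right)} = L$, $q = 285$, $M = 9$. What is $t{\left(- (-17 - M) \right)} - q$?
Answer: $-259$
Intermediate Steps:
$t{\left(- (-17 - M) \right)} - q = - (-17 - 9) - 285 = \left(-1\right) \left(-26\right) - 285 = 26 - 285 = -259$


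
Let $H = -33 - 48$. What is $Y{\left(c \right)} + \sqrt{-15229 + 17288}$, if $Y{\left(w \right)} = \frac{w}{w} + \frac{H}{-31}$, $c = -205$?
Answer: $\frac{112}{31} + \sqrt{2059} \approx 48.989$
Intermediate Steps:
$H = -81$ ($H = -33 - 48 = -81$)
$Y{\left(w \right)} = \frac{112}{31}$ ($Y{\left(w \right)} = \frac{w}{w} - \frac{81}{-31} = 1 - - \frac{81}{31} = 1 + \frac{81}{31} = \frac{112}{31}$)
$Y{\left(c \right)} + \sqrt{-15229 + 17288} = \frac{112}{31} + \sqrt{-15229 + 17288} = \frac{112}{31} + \sqrt{2059}$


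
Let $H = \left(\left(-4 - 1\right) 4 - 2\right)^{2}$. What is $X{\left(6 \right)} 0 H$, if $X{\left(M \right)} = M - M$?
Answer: $0$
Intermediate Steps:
$X{\left(M \right)} = 0$
$H = 484$ ($H = \left(\left(-5\right) 4 - 2\right)^{2} = \left(-20 - 2\right)^{2} = \left(-22\right)^{2} = 484$)
$X{\left(6 \right)} 0 H = 0 \cdot 0 \cdot 484 = 0 \cdot 484 = 0$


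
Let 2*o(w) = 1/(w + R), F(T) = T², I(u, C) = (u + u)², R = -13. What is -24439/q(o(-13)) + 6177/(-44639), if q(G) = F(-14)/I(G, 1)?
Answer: -38966537/120703856 ≈ -0.32283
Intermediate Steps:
I(u, C) = 4*u² (I(u, C) = (2*u)² = 4*u²)
o(w) = 1/(2*(-13 + w)) (o(w) = 1/(2*(w - 13)) = 1/(2*(-13 + w)))
q(G) = 49/G² (q(G) = (-14)²/((4*G²)) = 196*(1/(4*G²)) = 49/G²)
-24439/q(o(-13)) + 6177/(-44639) = -24439*1/(196*(-13 - 13)²) + 6177/(-44639) = -24439/(49/((½)/(-26))²) + 6177*(-1/44639) = -24439/(49/((½)*(-1/26))²) - 6177/44639 = -24439/(49/(-1/52)²) - 6177/44639 = -24439/(49*2704) - 6177/44639 = -24439/132496 - 6177/44639 = -38966537/120703856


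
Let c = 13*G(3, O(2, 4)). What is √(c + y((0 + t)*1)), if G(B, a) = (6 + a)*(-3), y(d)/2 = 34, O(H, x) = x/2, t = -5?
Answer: 2*I*√61 ≈ 15.62*I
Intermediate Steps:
O(H, x) = x/2 (O(H, x) = x*(½) = x/2)
y(d) = 68 (y(d) = 2*34 = 68)
G(B, a) = -18 - 3*a
c = -312 (c = 13*(-18 - 3*4/2) = 13*(-18 - 3*2) = 13*(-18 - 6) = 13*(-24) = -312)
√(c + y((0 + t)*1)) = √(-312 + 68) = √(-244) = 2*I*√61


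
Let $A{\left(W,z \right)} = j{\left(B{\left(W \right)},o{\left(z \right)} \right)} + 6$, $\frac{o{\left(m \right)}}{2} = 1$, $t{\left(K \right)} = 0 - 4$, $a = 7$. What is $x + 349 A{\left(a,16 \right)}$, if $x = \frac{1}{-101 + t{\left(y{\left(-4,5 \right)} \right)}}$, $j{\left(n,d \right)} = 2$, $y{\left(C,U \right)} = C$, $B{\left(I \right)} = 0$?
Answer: $\frac{293159}{105} \approx 2792.0$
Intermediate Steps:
$t{\left(K \right)} = -4$ ($t{\left(K \right)} = 0 - 4 = -4$)
$o{\left(m \right)} = 2$ ($o{\left(m \right)} = 2 \cdot 1 = 2$)
$x = - \frac{1}{105}$ ($x = \frac{1}{-101 - 4} = \frac{1}{-105} = - \frac{1}{105} \approx -0.0095238$)
$A{\left(W,z \right)} = 8$ ($A{\left(W,z \right)} = 2 + 6 = 8$)
$x + 349 A{\left(a,16 \right)} = - \frac{1}{105} + 349 \cdot 8 = - \frac{1}{105} + 2792 = \frac{293159}{105}$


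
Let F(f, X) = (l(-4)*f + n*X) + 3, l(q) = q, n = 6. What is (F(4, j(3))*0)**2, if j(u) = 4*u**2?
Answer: 0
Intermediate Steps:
F(f, X) = 3 - 4*f + 6*X (F(f, X) = (-4*f + 6*X) + 3 = 3 - 4*f + 6*X)
(F(4, j(3))*0)**2 = ((3 - 4*4 + 6*(4*3**2))*0)**2 = ((3 - 16 + 6*(4*9))*0)**2 = ((3 - 16 + 6*36)*0)**2 = ((3 - 16 + 216)*0)**2 = (203*0)**2 = 0**2 = 0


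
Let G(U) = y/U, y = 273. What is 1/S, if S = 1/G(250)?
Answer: 273/250 ≈ 1.0920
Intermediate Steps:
G(U) = 273/U
S = 250/273 (S = 1/(273/250) = 250/273 ≈ 0.91575)
1/S = 1/(250/273) = 273/250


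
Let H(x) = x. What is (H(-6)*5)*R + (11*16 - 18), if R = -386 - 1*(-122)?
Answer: 8078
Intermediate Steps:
R = -264 (R = -386 + 122 = -264)
(H(-6)*5)*R + (11*16 - 18) = -6*5*(-264) + (11*16 - 18) = -30*(-264) + (176 - 18) = 7920 + 158 = 8078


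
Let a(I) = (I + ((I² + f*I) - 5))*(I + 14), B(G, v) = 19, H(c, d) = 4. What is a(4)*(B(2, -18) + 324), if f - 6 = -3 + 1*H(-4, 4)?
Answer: 265482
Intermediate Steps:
f = 7 (f = 6 + (-3 + 1*4) = 6 + (-3 + 4) = 6 + 1 = 7)
a(I) = (14 + I)*(-5 + I² + 8*I) (a(I) = (I + ((I² + 7*I) - 5))*(I + 14) = (I + (-5 + I² + 7*I))*(14 + I) = (-5 + I² + 8*I)*(14 + I) = (14 + I)*(-5 + I² + 8*I))
a(4)*(B(2, -18) + 324) = (-70 + 4³ + 22*4² + 107*4)*(19 + 324) = (-70 + 64 + 22*16 + 428)*343 = (-70 + 64 + 352 + 428)*343 = 774*343 = 265482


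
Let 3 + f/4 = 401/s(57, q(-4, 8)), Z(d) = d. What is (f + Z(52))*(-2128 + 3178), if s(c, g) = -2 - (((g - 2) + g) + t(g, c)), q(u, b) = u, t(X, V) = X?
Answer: 182350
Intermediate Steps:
s(c, g) = -3*g (s(c, g) = -2 - (((g - 2) + g) + g) = -2 - (((-2 + g) + g) + g) = -2 - ((-2 + 2*g) + g) = -2 - (-2 + 3*g) = -2 + (2 - 3*g) = -3*g)
f = 365/3 (f = -12 + 4*(401/((-3*(-4)))) = -12 + 4*(401/12) = -12 + 401/3 = 365/3 ≈ 121.67)
(f + Z(52))*(-2128 + 3178) = (365/3 + 52)*(-2128 + 3178) = (521/3)*1050 = 182350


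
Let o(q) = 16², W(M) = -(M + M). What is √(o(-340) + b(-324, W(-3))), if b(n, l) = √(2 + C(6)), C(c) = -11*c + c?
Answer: √(256 + I*√58) ≈ 16.002 + 0.238*I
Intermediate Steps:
W(M) = -2*M
o(q) = 256
C(c) = -10*c
b(n, l) = I*√58 (b(n, l) = √(2 - 10*6) = √(2 - 60) = √(-58) = I*√58)
√(o(-340) + b(-324, W(-3))) = √(256 + I*√58)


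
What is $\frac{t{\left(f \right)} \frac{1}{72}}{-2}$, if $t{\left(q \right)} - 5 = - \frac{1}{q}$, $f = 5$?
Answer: $- \frac{1}{30} \approx -0.033333$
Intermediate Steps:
$t{\left(q \right)} = 5 - \frac{1}{q}$
$\frac{t{\left(f \right)} \frac{1}{72}}{-2} = \frac{\left(5 - \frac{1}{5}\right) \frac{1}{72}}{-2} = - \frac{\left(5 - \frac{1}{5}\right) \frac{1}{72}}{2} = - \frac{\frac{24}{5} \cdot \frac{1}{72}}{2} = \left(- \frac{1}{2}\right) \frac{1}{15} = - \frac{1}{30}$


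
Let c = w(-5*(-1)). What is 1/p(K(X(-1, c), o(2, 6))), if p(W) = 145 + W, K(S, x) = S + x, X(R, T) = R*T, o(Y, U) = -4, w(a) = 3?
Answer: 1/138 ≈ 0.0072464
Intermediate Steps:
c = 3
1/p(K(X(-1, c), o(2, 6))) = 1/(145 + (-1*3 - 4)) = 1/(145 + (-3 - 4)) = 1/(145 - 7) = 1/138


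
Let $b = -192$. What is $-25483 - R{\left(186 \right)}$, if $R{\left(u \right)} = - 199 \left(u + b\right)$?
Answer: $-26677$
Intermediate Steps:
$R{\left(u \right)} = 38208 - 199 u$ ($R{\left(u \right)} = - 199 \left(u - 192\right) = - 199 \left(-192 + u\right) = 38208 - 199 u$)
$-25483 - R{\left(186 \right)} = -25483 - \left(38208 - 37014\right) = -25483 - 1194 = -26677$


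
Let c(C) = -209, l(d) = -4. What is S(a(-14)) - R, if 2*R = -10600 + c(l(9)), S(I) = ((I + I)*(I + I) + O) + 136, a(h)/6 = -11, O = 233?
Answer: 46395/2 ≈ 23198.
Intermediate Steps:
a(h) = -66 (a(h) = 6*(-11) = -66)
S(I) = 369 + 4*I² (S(I) = ((I + I)*(I + I) + 233) + 136 = ((2*I)*(2*I) + 233) + 136 = (4*I² + 233) + 136 = (233 + 4*I²) + 136 = 369 + 4*I²)
R = -10809/2 (R = (-10600 - 209)/2 = (½)*(-10809) = -10809/2 ≈ -5404.5)
S(a(-14)) - R = (369 + 4*(-66)²) - 1*(-10809/2) = (369 + 4*4356) + 10809/2 = (369 + 17424) + 10809/2 = 17793 + 10809/2 = 46395/2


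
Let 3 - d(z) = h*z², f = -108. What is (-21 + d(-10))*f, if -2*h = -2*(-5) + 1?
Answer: -57456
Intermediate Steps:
h = -11/2 (h = -(-2*(-5) + 1)/2 = -(10 + 1)/2 = -½*11 = -11/2 ≈ -5.5000)
d(z) = 3 + 11*z²/2 (d(z) = 3 - (-11)*z²/2 = 3 + 11*z²/2)
(-21 + d(-10))*f = (-21 + (3 + (11/2)*(-10)²))*(-108) = (-21 + (3 + (11/2)*100))*(-108) = (-21 + (3 + 550))*(-108) = (-21 + 553)*(-108) = 532*(-108) = -57456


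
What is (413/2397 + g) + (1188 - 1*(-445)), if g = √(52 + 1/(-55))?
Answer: 3914714/2397 + √157245/55 ≈ 1640.4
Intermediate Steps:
g = √157245/55 (g = √(52 - 1/55) = √(2859/55) = √157245/55 ≈ 7.2098)
(413/2397 + g) + (1188 - 1*(-445)) = (413/2397 + √157245/55) + (1188 - 1*(-445)) = (413*(1/2397) + √157245/55) + (1188 + 445) = (413/2397 + √157245/55) + 1633 = 3914714/2397 + √157245/55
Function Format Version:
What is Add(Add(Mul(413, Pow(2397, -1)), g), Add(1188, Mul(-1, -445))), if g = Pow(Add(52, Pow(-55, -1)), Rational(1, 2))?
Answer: Add(Rational(3914714, 2397), Mul(Rational(1, 55), Pow(157245, Rational(1, 2)))) ≈ 1640.4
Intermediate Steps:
g = Mul(Rational(1, 55), Pow(157245, Rational(1, 2))) (g = Pow(Add(52, Rational(-1, 55)), Rational(1, 2)) = Pow(Rational(2859, 55), Rational(1, 2)) = Mul(Rational(1, 55), Pow(157245, Rational(1, 2))) ≈ 7.2098)
Add(Add(Mul(413, Pow(2397, -1)), g), Add(1188, Mul(-1, -445))) = Add(Add(Mul(413, Pow(2397, -1)), Mul(Rational(1, 55), Pow(157245, Rational(1, 2)))), Add(1188, Mul(-1, -445))) = Add(Add(Mul(413, Rational(1, 2397)), Mul(Rational(1, 55), Pow(157245, Rational(1, 2)))), Add(1188, 445)) = Add(Add(Rational(413, 2397), Mul(Rational(1, 55), Pow(157245, Rational(1, 2)))), 1633) = Add(Rational(3914714, 2397), Mul(Rational(1, 55), Pow(157245, Rational(1, 2))))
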